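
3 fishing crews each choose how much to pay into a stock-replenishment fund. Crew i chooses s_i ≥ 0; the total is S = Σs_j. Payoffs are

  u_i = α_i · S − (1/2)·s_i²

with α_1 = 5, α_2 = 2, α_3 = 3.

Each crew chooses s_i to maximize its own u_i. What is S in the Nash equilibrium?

Crew i's FOC: ∂u_i/∂s_i = α_i − s_i = 0, so s_i* = α_i.
NE contributions = (5, 2, 3); S = 10.

10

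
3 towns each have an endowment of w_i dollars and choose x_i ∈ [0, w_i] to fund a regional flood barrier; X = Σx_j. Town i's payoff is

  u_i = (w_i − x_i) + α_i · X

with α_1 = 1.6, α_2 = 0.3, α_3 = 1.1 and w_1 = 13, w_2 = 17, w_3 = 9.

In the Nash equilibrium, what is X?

22

∂u_i/∂x_i = α_i − 1, so town i contributes w_i if α_i > 1, else 0.
α_i > 1 for i ∈ {1, 3}; NE contributions (13, 0, 9), X = 22.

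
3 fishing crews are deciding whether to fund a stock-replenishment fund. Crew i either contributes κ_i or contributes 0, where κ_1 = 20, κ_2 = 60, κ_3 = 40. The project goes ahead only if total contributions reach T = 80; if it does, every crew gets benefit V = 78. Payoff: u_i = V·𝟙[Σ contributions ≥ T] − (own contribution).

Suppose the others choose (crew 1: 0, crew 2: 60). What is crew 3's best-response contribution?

40

Others' total = 60. Contributing 40 brings total to 100 ≥ 80: gain V − κ_3 = 38.
Best response: 40.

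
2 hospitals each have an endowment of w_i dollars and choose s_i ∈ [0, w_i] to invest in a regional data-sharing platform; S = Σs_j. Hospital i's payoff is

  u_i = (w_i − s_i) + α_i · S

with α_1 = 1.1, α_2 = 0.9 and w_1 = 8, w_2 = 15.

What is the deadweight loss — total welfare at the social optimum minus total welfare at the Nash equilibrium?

15

∂u_i/∂s_i = α_i − 1, so hospital i contributes w_i if α_i > 1, else 0.
α_i > 1 for i ∈ {1}; NE contributions (8, 0), S = 8.
W^NE = Σw_i − S^NE + (Σα_i)·S^NE = 23 + 1·8 = 31.
Planner: ∂(Σu_j)/∂s_i = Σα_j − 1 = 1 > 0, so everyone contributes w_i; S^SO = 23, W^SO = 23 + 1·23 = 46.
Deadweight loss = 15.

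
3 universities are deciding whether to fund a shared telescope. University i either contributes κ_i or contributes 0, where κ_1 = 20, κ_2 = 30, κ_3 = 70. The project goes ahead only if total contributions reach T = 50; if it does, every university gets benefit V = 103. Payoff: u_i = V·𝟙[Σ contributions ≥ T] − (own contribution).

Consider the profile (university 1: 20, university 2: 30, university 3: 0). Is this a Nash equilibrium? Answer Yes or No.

Total = 50 ≥ 50: provided.
University 1 (pledges 20, payoff 83): dropping to 0 → total 30, payoff 0. No gain.
University 2 (pledges 30, payoff 73): dropping to 0 → total 20, payoff 0. No gain.
University 3 (pledges 0, payoff 103): pledging 70 → total 120, payoff 33. No gain.

Yes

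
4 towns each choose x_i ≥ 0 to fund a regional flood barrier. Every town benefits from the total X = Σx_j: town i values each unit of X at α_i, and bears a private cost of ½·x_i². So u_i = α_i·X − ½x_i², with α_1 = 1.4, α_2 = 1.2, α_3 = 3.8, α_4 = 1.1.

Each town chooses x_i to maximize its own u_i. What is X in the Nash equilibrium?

Town i's FOC: ∂u_i/∂x_i = α_i − x_i = 0, so x_i* = α_i.
NE contributions = (1.4, 1.2, 3.8, 1.1); X = 7.5.

7.5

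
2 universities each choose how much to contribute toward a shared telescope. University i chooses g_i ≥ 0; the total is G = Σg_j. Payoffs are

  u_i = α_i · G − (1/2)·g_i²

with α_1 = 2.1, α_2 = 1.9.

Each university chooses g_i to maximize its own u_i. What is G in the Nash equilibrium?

4

University i's FOC: ∂u_i/∂g_i = α_i − g_i = 0, so g_i* = α_i.
NE contributions = (2.1, 1.9); G = 4.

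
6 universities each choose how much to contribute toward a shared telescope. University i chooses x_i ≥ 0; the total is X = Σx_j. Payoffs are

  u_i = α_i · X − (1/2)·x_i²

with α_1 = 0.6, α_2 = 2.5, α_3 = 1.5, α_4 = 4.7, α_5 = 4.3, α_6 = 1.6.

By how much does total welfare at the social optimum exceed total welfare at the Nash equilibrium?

University i's FOC: ∂u_i/∂x_i = α_i − x_i = 0, so x_i* = α_i.
NE contributions = (0.6, 2.5, 1.5, 4.7, 4.3, 1.6); X = 15.2.
W^NE = (Σα)·X − ½Σα_i² = 15.2² − ½·52 = 205.04.
Planner sets x_i = Σα_j = 15.2 for every i, so X^SO = 6·15.2 = 91.2.
W^SO = (Σα)·X^SO − ½·6·(Σα)² = (6/2)·15.2² = 693.12.
Deadweight loss = W^SO − W^NE = 488.08.

488.08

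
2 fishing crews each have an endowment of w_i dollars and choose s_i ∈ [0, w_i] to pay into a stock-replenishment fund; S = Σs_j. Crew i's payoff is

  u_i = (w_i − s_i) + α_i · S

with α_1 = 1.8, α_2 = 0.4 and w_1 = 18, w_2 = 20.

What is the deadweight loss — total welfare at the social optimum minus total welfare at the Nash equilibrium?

∂u_i/∂s_i = α_i − 1, so crew i contributes w_i if α_i > 1, else 0.
α_i > 1 for i ∈ {1}; NE contributions (18, 0), S = 18.
W^NE = Σw_i − S^NE + (Σα_i)·S^NE = 38 + 1.2·18 = 59.6.
Planner: ∂(Σu_j)/∂s_i = Σα_j − 1 = 1.2 > 0, so everyone contributes w_i; S^SO = 38, W^SO = 38 + 1.2·38 = 83.6.
Deadweight loss = 24.

24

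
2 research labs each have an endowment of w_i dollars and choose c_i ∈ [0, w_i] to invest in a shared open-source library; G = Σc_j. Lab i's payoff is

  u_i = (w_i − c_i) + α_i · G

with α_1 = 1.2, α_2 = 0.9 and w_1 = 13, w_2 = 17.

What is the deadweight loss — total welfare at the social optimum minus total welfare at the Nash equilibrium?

∂u_i/∂c_i = α_i − 1, so lab i contributes w_i if α_i > 1, else 0.
α_i > 1 for i ∈ {1}; NE contributions (13, 0), G = 13.
W^NE = Σw_i − G^NE + (Σα_i)·G^NE = 30 + 1.1·13 = 44.3.
Planner: ∂(Σu_j)/∂c_i = Σα_j − 1 = 1.1 > 0, so everyone contributes w_i; G^SO = 30, W^SO = 30 + 1.1·30 = 63.
Deadweight loss = 18.7.

18.7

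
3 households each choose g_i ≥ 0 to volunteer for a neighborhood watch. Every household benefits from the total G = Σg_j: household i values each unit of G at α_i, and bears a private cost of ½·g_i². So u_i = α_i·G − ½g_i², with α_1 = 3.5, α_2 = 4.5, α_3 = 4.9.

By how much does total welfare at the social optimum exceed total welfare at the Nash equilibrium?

111.46

Household i's FOC: ∂u_i/∂g_i = α_i − g_i = 0, so g_i* = α_i.
NE contributions = (3.5, 4.5, 4.9); G = 12.9.
W^NE = (Σα)·G − ½Σα_i² = 12.9² − ½·56.51 = 138.155.
Planner sets g_i = Σα_j = 12.9 for every i, so G^SO = 3·12.9 = 38.7.
W^SO = (Σα)·G^SO − ½·3·(Σα)² = (3/2)·12.9² = 249.615.
Deadweight loss = W^SO − W^NE = 111.46.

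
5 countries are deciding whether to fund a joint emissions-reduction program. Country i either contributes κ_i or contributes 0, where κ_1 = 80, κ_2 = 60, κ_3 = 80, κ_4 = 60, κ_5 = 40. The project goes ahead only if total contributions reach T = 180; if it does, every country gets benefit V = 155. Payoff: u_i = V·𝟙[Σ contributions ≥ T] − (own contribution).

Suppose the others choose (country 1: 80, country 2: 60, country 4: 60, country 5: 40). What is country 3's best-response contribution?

0

Others' total = 240 ≥ 180; contributing adds cost 80 for no extra benefit.
Best response: 0.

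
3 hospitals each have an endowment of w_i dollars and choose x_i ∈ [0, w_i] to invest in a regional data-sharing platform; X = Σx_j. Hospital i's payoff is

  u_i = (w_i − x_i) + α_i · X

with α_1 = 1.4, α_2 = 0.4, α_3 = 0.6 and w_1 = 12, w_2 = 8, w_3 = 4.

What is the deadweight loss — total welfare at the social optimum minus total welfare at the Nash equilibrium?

∂u_i/∂x_i = α_i − 1, so hospital i contributes w_i if α_i > 1, else 0.
α_i > 1 for i ∈ {1}; NE contributions (12, 0, 0), X = 12.
W^NE = Σw_i − X^NE + (Σα_i)·X^NE = 24 + 1.4·12 = 40.8.
Planner: ∂(Σu_j)/∂x_i = Σα_j − 1 = 1.4 > 0, so everyone contributes w_i; X^SO = 24, W^SO = 24 + 1.4·24 = 57.6.
Deadweight loss = 16.8.

16.8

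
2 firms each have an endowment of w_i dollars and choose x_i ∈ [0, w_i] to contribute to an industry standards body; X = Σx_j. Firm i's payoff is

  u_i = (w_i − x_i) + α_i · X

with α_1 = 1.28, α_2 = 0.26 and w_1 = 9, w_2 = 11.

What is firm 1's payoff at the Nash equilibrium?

11.52

∂u_i/∂x_i = α_i − 1, so firm i contributes w_i if α_i > 1, else 0.
α_i > 1 for i ∈ {1}; NE contributions (9, 0), X = 9.
u_1 = (9 − 9) + 1.28·9 = 11.52.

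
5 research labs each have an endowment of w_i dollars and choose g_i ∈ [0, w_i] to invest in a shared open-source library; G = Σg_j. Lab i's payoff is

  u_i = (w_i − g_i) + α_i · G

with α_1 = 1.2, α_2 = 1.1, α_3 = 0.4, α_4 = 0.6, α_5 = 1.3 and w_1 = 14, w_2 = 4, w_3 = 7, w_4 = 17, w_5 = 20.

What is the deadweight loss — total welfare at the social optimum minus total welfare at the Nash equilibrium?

∂u_i/∂g_i = α_i − 1, so lab i contributes w_i if α_i > 1, else 0.
α_i > 1 for i ∈ {1, 2, 5}; NE contributions (14, 4, 0, 0, 20), G = 38.
W^NE = Σw_i − G^NE + (Σα_i)·G^NE = 62 + 3.6·38 = 198.8.
Planner: ∂(Σu_j)/∂g_i = Σα_j − 1 = 3.6 > 0, so everyone contributes w_i; G^SO = 62, W^SO = 62 + 3.6·62 = 285.2.
Deadweight loss = 86.4.

86.4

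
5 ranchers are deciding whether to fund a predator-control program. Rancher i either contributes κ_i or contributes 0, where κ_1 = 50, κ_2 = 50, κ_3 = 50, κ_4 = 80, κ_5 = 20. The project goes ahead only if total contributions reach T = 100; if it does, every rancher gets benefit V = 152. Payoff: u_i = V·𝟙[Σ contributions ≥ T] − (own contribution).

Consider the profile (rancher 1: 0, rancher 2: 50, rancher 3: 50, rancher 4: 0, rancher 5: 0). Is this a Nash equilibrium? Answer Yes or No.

Yes

Total = 100 ≥ 100: provided.
Rancher 1 (pledges 0, payoff 152): pledging 50 → total 150, payoff 102. No gain.
Rancher 2 (pledges 50, payoff 102): dropping to 0 → total 50, payoff 0. No gain.
Rancher 3 (pledges 50, payoff 102): dropping to 0 → total 50, payoff 0. No gain.
Rancher 4 (pledges 0, payoff 152): pledging 80 → total 180, payoff 72. No gain.
Rancher 5 (pledges 0, payoff 152): pledging 20 → total 120, payoff 132. No gain.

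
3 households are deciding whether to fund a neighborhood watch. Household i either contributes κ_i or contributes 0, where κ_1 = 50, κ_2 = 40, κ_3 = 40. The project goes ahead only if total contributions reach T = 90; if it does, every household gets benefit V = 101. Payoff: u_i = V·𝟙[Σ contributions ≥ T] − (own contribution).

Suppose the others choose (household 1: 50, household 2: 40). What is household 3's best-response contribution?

0

Others' total = 90 ≥ 90; contributing adds cost 40 for no extra benefit.
Best response: 0.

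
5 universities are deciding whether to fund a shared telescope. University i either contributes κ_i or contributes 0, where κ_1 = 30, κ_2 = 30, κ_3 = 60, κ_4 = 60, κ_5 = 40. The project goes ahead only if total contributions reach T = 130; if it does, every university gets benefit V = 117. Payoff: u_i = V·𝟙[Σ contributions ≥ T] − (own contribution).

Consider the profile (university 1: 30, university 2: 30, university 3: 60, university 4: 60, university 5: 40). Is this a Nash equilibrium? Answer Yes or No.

Total = 220 ≥ 130: provided.
University 1 (pledges 30, payoff 87): dropping to 0 → total 190, payoff 117. Profitable deviation.

No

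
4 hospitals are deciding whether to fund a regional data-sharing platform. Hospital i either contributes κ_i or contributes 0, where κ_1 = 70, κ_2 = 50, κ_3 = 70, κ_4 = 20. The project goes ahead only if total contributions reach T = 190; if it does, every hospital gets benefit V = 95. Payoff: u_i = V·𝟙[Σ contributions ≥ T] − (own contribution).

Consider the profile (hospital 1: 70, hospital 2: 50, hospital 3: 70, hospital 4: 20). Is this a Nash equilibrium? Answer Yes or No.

Total = 210 ≥ 190: provided.
Hospital 1 (pledges 70, payoff 25): dropping to 0 → total 140, payoff 0. No gain.
Hospital 2 (pledges 50, payoff 45): dropping to 0 → total 160, payoff 0. No gain.
Hospital 3 (pledges 70, payoff 25): dropping to 0 → total 140, payoff 0. No gain.
Hospital 4 (pledges 20, payoff 75): dropping to 0 → total 190, payoff 95. Profitable deviation.

No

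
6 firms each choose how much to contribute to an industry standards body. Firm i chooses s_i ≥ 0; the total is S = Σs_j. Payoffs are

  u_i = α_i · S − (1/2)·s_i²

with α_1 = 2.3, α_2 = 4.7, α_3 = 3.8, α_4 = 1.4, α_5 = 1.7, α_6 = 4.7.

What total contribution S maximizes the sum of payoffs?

Planner FOC: ∂(Σu_j)/∂s_i = (Σα_j) − s_i = 0, so s_i^SO = Σα_j = 18.6 for every i; S^SO = 111.6.

111.6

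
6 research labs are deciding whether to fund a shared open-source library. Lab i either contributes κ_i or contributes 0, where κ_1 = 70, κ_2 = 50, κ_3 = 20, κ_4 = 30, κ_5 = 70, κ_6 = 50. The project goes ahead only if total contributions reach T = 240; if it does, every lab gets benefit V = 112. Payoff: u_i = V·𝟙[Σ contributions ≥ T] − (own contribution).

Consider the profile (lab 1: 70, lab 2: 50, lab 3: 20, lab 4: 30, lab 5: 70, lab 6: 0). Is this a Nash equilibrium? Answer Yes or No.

Total = 240 ≥ 240: provided.
Lab 1 (pledges 70, payoff 42): dropping to 0 → total 170, payoff 0. No gain.
Lab 2 (pledges 50, payoff 62): dropping to 0 → total 190, payoff 0. No gain.
Lab 3 (pledges 20, payoff 92): dropping to 0 → total 220, payoff 0. No gain.
Lab 4 (pledges 30, payoff 82): dropping to 0 → total 210, payoff 0. No gain.
Lab 5 (pledges 70, payoff 42): dropping to 0 → total 170, payoff 0. No gain.
Lab 6 (pledges 0, payoff 112): pledging 50 → total 290, payoff 62. No gain.

Yes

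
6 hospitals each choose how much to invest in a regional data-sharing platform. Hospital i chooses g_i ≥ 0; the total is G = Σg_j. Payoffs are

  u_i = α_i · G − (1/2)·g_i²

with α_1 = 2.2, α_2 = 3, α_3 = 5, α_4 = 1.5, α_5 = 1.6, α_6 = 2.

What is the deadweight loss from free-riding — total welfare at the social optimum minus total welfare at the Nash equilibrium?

492.005

Hospital i's FOC: ∂u_i/∂g_i = α_i − g_i = 0, so g_i* = α_i.
NE contributions = (2.2, 3, 5, 1.5, 1.6, 2); G = 15.3.
W^NE = (Σα)·G − ½Σα_i² = 15.3² − ½·47.65 = 210.265.
Planner sets g_i = Σα_j = 15.3 for every i, so G^SO = 6·15.3 = 91.8.
W^SO = (Σα)·G^SO − ½·6·(Σα)² = (6/2)·15.3² = 702.27.
Deadweight loss = W^SO − W^NE = 492.005.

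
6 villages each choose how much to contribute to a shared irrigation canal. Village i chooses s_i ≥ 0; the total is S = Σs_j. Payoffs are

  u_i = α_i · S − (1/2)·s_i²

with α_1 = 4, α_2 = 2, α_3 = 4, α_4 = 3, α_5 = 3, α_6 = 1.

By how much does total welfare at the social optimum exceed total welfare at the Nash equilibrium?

Village i's FOC: ∂u_i/∂s_i = α_i − s_i = 0, so s_i* = α_i.
NE contributions = (4, 2, 4, 3, 3, 1); S = 17.
W^NE = (Σα)·S − ½Σα_i² = 17² − ½·55 = 261.5.
Planner sets s_i = Σα_j = 17 for every i, so S^SO = 6·17 = 102.
W^SO = (Σα)·S^SO − ½·6·(Σα)² = (6/2)·17² = 867.
Deadweight loss = W^SO − W^NE = 605.5.

605.5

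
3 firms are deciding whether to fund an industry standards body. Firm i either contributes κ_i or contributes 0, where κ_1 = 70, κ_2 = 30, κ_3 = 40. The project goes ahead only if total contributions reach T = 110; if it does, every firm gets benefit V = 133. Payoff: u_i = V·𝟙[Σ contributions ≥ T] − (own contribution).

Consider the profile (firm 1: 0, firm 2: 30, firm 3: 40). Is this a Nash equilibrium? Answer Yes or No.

Total = 70 < 110: not provided.
Firm 1 (pledges 0, payoff 0): pledging 70 → total 140, payoff 63. Profitable deviation.

No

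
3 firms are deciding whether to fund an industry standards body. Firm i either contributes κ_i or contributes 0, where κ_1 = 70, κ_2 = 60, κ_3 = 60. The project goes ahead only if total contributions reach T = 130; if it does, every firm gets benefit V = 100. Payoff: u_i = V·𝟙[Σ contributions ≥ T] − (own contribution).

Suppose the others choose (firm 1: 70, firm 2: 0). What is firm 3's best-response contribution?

Others' total = 70. Contributing 60 brings total to 130 ≥ 130: gain V − κ_3 = 40.
Best response: 60.

60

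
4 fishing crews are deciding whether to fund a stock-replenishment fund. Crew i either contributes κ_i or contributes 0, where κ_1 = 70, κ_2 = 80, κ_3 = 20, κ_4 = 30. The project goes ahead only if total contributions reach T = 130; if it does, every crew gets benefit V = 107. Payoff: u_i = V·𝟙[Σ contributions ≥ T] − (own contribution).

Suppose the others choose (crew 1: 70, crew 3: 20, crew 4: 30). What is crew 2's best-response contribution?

80

Others' total = 120. Contributing 80 brings total to 200 ≥ 130: gain V − κ_2 = 27.
Best response: 80.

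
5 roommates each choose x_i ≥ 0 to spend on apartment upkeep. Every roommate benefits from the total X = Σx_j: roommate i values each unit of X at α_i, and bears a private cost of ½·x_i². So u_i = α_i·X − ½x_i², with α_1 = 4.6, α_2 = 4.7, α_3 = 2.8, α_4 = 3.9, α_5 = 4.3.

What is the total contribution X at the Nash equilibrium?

Roommate i's FOC: ∂u_i/∂x_i = α_i − x_i = 0, so x_i* = α_i.
NE contributions = (4.6, 4.7, 2.8, 3.9, 4.3); X = 20.3.

20.3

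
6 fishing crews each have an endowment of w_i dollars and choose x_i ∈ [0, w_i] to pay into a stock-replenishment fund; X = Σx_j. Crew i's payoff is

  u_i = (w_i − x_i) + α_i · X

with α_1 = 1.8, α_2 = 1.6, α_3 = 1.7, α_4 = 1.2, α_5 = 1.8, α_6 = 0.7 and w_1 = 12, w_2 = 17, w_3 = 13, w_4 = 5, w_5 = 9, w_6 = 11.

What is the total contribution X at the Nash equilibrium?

56

∂u_i/∂x_i = α_i − 1, so crew i contributes w_i if α_i > 1, else 0.
α_i > 1 for i ∈ {1, 2, 3, 4, 5}; NE contributions (12, 17, 13, 5, 9, 0), X = 56.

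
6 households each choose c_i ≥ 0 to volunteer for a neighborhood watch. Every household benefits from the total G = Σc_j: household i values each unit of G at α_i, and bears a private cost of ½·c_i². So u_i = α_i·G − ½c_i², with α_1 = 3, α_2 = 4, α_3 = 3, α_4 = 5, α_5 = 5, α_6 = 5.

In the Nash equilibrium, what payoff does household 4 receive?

Household i's FOC: ∂u_i/∂c_i = α_i − c_i = 0, so c_i* = α_i.
NE contributions = (3, 4, 3, 5, 5, 5); G = 25.
u_4 = α_4·G − ½·(c_4)² = 5·25 − ½·5² = 112.5.

112.5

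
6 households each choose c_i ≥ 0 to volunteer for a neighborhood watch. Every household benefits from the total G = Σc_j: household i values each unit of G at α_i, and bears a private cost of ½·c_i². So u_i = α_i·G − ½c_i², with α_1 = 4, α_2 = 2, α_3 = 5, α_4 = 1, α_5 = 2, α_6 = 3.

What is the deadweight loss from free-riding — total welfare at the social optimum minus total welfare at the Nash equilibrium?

607.5

Household i's FOC: ∂u_i/∂c_i = α_i − c_i = 0, so c_i* = α_i.
NE contributions = (4, 2, 5, 1, 2, 3); G = 17.
W^NE = (Σα)·G − ½Σα_i² = 17² − ½·59 = 259.5.
Planner sets c_i = Σα_j = 17 for every i, so G^SO = 6·17 = 102.
W^SO = (Σα)·G^SO − ½·6·(Σα)² = (6/2)·17² = 867.
Deadweight loss = W^SO − W^NE = 607.5.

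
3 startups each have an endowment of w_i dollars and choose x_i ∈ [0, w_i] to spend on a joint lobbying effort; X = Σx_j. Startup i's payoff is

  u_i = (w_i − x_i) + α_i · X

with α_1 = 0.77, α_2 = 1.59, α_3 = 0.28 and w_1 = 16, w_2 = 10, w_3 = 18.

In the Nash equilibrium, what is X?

∂u_i/∂x_i = α_i − 1, so startup i contributes w_i if α_i > 1, else 0.
α_i > 1 for i ∈ {2}; NE contributions (0, 10, 0), X = 10.

10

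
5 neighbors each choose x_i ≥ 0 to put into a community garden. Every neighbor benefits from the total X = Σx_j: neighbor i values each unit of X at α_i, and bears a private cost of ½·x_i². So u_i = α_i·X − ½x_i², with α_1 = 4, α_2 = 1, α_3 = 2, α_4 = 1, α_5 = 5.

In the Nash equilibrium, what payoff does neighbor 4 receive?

Neighbor i's FOC: ∂u_i/∂x_i = α_i − x_i = 0, so x_i* = α_i.
NE contributions = (4, 1, 2, 1, 5); X = 13.
u_4 = α_4·X − ½·(x_4)² = 1·13 − ½·1² = 12.5.

12.5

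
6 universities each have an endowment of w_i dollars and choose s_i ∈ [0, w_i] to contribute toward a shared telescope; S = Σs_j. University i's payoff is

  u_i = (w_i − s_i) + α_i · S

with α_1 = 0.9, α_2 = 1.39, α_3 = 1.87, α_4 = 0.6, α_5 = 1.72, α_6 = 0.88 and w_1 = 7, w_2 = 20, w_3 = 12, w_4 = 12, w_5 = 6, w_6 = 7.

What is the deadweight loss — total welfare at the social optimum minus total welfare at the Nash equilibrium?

∂u_i/∂s_i = α_i − 1, so university i contributes w_i if α_i > 1, else 0.
α_i > 1 for i ∈ {2, 3, 5}; NE contributions (0, 20, 12, 0, 6, 0), S = 38.
W^NE = Σw_i − S^NE + (Σα_i)·S^NE = 64 + 6.36·38 = 305.68.
Planner: ∂(Σu_j)/∂s_i = Σα_j − 1 = 6.36 > 0, so everyone contributes w_i; S^SO = 64, W^SO = 64 + 6.36·64 = 471.04.
Deadweight loss = 165.36.

165.36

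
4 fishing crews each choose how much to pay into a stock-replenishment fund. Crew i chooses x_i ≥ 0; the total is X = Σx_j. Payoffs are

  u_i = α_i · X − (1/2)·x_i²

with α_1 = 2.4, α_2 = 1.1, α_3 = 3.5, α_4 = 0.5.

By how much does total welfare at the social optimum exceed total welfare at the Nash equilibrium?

Crew i's FOC: ∂u_i/∂x_i = α_i − x_i = 0, so x_i* = α_i.
NE contributions = (2.4, 1.1, 3.5, 0.5); X = 7.5.
W^NE = (Σα)·X − ½Σα_i² = 7.5² − ½·19.47 = 46.515.
Planner sets x_i = Σα_j = 7.5 for every i, so X^SO = 4·7.5 = 30.
W^SO = (Σα)·X^SO − ½·4·(Σα)² = (4/2)·7.5² = 112.5.
Deadweight loss = W^SO − W^NE = 65.985.

65.985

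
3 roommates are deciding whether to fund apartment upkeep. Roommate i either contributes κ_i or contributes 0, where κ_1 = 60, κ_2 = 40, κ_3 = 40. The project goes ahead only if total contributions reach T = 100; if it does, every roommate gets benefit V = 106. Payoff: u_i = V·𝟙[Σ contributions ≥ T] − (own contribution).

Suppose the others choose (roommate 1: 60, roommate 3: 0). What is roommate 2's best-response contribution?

40

Others' total = 60. Contributing 40 brings total to 100 ≥ 100: gain V − κ_2 = 66.
Best response: 40.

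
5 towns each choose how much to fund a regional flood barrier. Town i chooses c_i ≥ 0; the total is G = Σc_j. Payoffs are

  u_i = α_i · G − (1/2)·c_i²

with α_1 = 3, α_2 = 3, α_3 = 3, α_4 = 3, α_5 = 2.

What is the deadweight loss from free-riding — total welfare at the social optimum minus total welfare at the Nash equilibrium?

314

Town i's FOC: ∂u_i/∂c_i = α_i − c_i = 0, so c_i* = α_i.
NE contributions = (3, 3, 3, 3, 2); G = 14.
W^NE = (Σα)·G − ½Σα_i² = 14² − ½·40 = 176.
Planner sets c_i = Σα_j = 14 for every i, so G^SO = 5·14 = 70.
W^SO = (Σα)·G^SO − ½·5·(Σα)² = (5/2)·14² = 490.
Deadweight loss = W^SO − W^NE = 314.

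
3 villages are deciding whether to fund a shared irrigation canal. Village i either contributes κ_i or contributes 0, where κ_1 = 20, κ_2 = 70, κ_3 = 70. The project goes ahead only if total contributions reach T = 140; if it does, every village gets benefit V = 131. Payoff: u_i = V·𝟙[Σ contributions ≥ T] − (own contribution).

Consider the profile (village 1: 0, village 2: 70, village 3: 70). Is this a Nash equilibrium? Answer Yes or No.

Total = 140 ≥ 140: provided.
Village 1 (pledges 0, payoff 131): pledging 20 → total 160, payoff 111. No gain.
Village 2 (pledges 70, payoff 61): dropping to 0 → total 70, payoff 0. No gain.
Village 3 (pledges 70, payoff 61): dropping to 0 → total 70, payoff 0. No gain.

Yes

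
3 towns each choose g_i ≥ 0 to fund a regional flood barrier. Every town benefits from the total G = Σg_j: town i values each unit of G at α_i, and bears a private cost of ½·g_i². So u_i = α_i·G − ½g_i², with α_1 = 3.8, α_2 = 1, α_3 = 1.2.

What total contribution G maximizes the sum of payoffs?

18

Planner FOC: ∂(Σu_j)/∂g_i = (Σα_j) − g_i = 0, so g_i^SO = Σα_j = 6 for every i; G^SO = 18.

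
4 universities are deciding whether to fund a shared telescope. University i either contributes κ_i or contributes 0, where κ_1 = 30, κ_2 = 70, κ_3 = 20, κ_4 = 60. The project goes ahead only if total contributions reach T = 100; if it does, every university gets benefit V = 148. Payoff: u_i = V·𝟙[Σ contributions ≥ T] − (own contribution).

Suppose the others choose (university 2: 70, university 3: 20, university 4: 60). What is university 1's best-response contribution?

Others' total = 150 ≥ 100; contributing adds cost 30 for no extra benefit.
Best response: 0.

0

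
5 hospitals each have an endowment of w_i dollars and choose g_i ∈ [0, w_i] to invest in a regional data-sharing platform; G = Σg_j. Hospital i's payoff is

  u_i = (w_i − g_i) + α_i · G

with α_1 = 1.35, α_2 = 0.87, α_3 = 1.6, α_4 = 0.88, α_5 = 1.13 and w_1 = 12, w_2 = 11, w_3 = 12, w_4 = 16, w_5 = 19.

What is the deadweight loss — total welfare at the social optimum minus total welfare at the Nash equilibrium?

∂u_i/∂g_i = α_i − 1, so hospital i contributes w_i if α_i > 1, else 0.
α_i > 1 for i ∈ {1, 3, 5}; NE contributions (12, 0, 12, 0, 19), G = 43.
W^NE = Σw_i − G^NE + (Σα_i)·G^NE = 70 + 4.83·43 = 277.69.
Planner: ∂(Σu_j)/∂g_i = Σα_j − 1 = 4.83 > 0, so everyone contributes w_i; G^SO = 70, W^SO = 70 + 4.83·70 = 408.1.
Deadweight loss = 130.41.

130.41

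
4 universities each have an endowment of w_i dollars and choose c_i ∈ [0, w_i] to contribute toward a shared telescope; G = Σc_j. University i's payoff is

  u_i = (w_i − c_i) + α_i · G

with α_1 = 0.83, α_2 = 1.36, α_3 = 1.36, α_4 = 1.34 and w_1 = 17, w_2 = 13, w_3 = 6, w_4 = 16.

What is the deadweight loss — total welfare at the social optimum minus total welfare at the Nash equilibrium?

∂u_i/∂c_i = α_i − 1, so university i contributes w_i if α_i > 1, else 0.
α_i > 1 for i ∈ {2, 3, 4}; NE contributions (0, 13, 6, 16), G = 35.
W^NE = Σw_i − G^NE + (Σα_i)·G^NE = 52 + 3.89·35 = 188.15.
Planner: ∂(Σu_j)/∂c_i = Σα_j − 1 = 3.89 > 0, so everyone contributes w_i; G^SO = 52, W^SO = 52 + 3.89·52 = 254.28.
Deadweight loss = 66.13.

66.13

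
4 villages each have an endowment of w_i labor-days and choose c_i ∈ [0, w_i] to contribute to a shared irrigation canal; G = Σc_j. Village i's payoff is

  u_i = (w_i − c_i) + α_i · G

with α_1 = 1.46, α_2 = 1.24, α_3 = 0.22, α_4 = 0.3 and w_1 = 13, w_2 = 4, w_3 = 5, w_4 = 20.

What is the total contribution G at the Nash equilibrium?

∂u_i/∂c_i = α_i − 1, so village i contributes w_i if α_i > 1, else 0.
α_i > 1 for i ∈ {1, 2}; NE contributions (13, 4, 0, 0), G = 17.

17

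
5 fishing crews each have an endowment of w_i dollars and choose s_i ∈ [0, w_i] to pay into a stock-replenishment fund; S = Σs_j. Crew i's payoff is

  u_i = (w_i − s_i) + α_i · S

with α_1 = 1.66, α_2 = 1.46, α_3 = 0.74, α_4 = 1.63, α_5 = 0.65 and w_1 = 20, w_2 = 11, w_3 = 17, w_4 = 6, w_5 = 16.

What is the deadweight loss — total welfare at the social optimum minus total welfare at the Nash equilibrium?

∂u_i/∂s_i = α_i − 1, so crew i contributes w_i if α_i > 1, else 0.
α_i > 1 for i ∈ {1, 2, 4}; NE contributions (20, 11, 0, 6, 0), S = 37.
W^NE = Σw_i − S^NE + (Σα_i)·S^NE = 70 + 5.14·37 = 260.18.
Planner: ∂(Σu_j)/∂s_i = Σα_j − 1 = 5.14 > 0, so everyone contributes w_i; S^SO = 70, W^SO = 70 + 5.14·70 = 429.8.
Deadweight loss = 169.62.

169.62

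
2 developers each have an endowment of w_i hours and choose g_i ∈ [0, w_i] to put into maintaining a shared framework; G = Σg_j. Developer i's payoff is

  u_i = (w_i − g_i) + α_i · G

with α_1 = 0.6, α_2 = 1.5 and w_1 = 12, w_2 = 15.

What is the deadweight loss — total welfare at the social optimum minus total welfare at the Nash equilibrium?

13.2

∂u_i/∂g_i = α_i − 1, so developer i contributes w_i if α_i > 1, else 0.
α_i > 1 for i ∈ {2}; NE contributions (0, 15), G = 15.
W^NE = Σw_i − G^NE + (Σα_i)·G^NE = 27 + 1.1·15 = 43.5.
Planner: ∂(Σu_j)/∂g_i = Σα_j − 1 = 1.1 > 0, so everyone contributes w_i; G^SO = 27, W^SO = 27 + 1.1·27 = 56.7.
Deadweight loss = 13.2.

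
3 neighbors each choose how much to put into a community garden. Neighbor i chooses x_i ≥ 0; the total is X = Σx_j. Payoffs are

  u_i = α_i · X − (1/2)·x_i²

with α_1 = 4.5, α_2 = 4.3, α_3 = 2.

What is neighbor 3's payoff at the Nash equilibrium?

19.6

Neighbor i's FOC: ∂u_i/∂x_i = α_i − x_i = 0, so x_i* = α_i.
NE contributions = (4.5, 4.3, 2); X = 10.8.
u_3 = α_3·X − ½·(x_3)² = 2·10.8 − ½·2² = 19.6.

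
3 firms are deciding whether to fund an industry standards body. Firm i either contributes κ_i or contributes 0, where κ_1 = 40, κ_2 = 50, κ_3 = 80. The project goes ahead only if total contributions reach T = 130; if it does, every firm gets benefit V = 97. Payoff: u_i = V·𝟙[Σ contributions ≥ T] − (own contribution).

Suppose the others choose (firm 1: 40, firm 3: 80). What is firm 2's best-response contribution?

Others' total = 120. Contributing 50 brings total to 170 ≥ 130: gain V − κ_2 = 47.
Best response: 50.

50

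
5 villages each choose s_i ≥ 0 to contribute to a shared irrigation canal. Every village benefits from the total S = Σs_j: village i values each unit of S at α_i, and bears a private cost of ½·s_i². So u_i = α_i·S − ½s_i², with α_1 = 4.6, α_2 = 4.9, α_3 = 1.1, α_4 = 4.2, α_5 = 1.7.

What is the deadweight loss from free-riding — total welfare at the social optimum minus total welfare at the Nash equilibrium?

441.83

Village i's FOC: ∂u_i/∂s_i = α_i − s_i = 0, so s_i* = α_i.
NE contributions = (4.6, 4.9, 1.1, 4.2, 1.7); S = 16.5.
W^NE = (Σα)·S − ½Σα_i² = 16.5² − ½·66.91 = 238.795.
Planner sets s_i = Σα_j = 16.5 for every i, so S^SO = 5·16.5 = 82.5.
W^SO = (Σα)·S^SO − ½·5·(Σα)² = (5/2)·16.5² = 680.625.
Deadweight loss = W^SO − W^NE = 441.83.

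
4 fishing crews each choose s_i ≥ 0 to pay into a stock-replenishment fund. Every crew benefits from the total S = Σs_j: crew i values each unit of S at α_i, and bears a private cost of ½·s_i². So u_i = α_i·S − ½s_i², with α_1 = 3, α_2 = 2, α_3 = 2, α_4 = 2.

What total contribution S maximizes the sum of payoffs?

36

Planner FOC: ∂(Σu_j)/∂s_i = (Σα_j) − s_i = 0, so s_i^SO = Σα_j = 9 for every i; S^SO = 36.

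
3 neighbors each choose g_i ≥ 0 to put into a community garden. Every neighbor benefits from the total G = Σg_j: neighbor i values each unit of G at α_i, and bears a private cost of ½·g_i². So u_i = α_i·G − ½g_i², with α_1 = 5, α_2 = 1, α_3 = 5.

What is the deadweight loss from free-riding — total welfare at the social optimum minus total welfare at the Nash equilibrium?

86

Neighbor i's FOC: ∂u_i/∂g_i = α_i − g_i = 0, so g_i* = α_i.
NE contributions = (5, 1, 5); G = 11.
W^NE = (Σα)·G − ½Σα_i² = 11² − ½·51 = 95.5.
Planner sets g_i = Σα_j = 11 for every i, so G^SO = 3·11 = 33.
W^SO = (Σα)·G^SO − ½·3·(Σα)² = (3/2)·11² = 181.5.
Deadweight loss = W^SO − W^NE = 86.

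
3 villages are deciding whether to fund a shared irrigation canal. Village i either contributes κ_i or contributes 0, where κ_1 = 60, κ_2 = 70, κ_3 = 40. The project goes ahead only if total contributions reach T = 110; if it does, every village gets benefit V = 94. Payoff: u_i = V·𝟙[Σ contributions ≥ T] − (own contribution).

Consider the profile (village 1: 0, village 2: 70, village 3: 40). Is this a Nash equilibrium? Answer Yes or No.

Total = 110 ≥ 110: provided.
Village 1 (pledges 0, payoff 94): pledging 60 → total 170, payoff 34. No gain.
Village 2 (pledges 70, payoff 24): dropping to 0 → total 40, payoff 0. No gain.
Village 3 (pledges 40, payoff 54): dropping to 0 → total 70, payoff 0. No gain.

Yes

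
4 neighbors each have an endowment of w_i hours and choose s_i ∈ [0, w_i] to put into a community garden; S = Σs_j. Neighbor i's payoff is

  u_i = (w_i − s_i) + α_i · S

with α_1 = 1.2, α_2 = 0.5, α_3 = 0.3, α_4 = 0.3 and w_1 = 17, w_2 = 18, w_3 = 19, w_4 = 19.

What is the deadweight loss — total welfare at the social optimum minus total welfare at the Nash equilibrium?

72.8

∂u_i/∂s_i = α_i − 1, so neighbor i contributes w_i if α_i > 1, else 0.
α_i > 1 for i ∈ {1}; NE contributions (17, 0, 0, 0), S = 17.
W^NE = Σw_i − S^NE + (Σα_i)·S^NE = 73 + 1.3·17 = 95.1.
Planner: ∂(Σu_j)/∂s_i = Σα_j − 1 = 1.3 > 0, so everyone contributes w_i; S^SO = 73, W^SO = 73 + 1.3·73 = 167.9.
Deadweight loss = 72.8.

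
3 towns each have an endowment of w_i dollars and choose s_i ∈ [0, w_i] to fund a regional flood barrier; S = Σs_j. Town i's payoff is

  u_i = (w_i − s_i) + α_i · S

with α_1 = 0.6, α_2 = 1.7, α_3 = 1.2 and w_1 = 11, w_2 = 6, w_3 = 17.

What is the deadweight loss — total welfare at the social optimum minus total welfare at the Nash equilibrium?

∂u_i/∂s_i = α_i − 1, so town i contributes w_i if α_i > 1, else 0.
α_i > 1 for i ∈ {2, 3}; NE contributions (0, 6, 17), S = 23.
W^NE = Σw_i − S^NE + (Σα_i)·S^NE = 34 + 2.5·23 = 91.5.
Planner: ∂(Σu_j)/∂s_i = Σα_j − 1 = 2.5 > 0, so everyone contributes w_i; S^SO = 34, W^SO = 34 + 2.5·34 = 119.
Deadweight loss = 27.5.

27.5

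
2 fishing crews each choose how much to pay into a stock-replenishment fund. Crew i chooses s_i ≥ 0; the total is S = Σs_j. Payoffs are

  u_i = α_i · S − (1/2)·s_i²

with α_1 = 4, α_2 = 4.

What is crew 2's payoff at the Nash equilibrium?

24

Crew i's FOC: ∂u_i/∂s_i = α_i − s_i = 0, so s_i* = α_i.
NE contributions = (4, 4); S = 8.
u_2 = α_2·S − ½·(s_2)² = 4·8 − ½·4² = 24.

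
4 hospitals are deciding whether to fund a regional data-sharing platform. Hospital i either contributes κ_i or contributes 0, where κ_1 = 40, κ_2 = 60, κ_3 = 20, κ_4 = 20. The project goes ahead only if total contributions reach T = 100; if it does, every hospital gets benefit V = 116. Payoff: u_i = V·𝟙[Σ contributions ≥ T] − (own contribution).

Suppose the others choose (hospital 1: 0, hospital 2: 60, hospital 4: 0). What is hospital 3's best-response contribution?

Others' total = 60. Even contributing 20 gives 80 < 100: no benefit either way.
Best response: 0.

0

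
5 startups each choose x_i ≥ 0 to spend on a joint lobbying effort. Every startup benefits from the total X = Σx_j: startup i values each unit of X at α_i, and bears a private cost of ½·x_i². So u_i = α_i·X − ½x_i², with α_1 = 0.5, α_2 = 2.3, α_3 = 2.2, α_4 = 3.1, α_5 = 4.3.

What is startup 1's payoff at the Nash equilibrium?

Startup i's FOC: ∂u_i/∂x_i = α_i − x_i = 0, so x_i* = α_i.
NE contributions = (0.5, 2.3, 2.2, 3.1, 4.3); X = 12.4.
u_1 = α_1·X − ½·(x_1)² = 0.5·12.4 − ½·0.5² = 6.075.

6.075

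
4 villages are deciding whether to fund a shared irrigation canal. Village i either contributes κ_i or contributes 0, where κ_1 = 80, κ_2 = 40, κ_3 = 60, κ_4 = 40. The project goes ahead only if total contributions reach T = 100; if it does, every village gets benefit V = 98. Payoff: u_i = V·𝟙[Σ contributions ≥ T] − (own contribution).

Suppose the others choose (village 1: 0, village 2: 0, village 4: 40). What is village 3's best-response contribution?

Others' total = 40. Contributing 60 brings total to 100 ≥ 100: gain V − κ_3 = 38.
Best response: 60.

60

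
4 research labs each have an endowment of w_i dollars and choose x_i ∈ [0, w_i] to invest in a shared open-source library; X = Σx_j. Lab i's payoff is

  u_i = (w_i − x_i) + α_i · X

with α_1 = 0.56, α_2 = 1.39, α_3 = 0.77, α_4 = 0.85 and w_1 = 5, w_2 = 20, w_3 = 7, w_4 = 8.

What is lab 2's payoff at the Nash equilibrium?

∂u_i/∂x_i = α_i − 1, so lab i contributes w_i if α_i > 1, else 0.
α_i > 1 for i ∈ {2}; NE contributions (0, 20, 0, 0), X = 20.
u_2 = (20 − 20) + 1.39·20 = 27.8.

27.8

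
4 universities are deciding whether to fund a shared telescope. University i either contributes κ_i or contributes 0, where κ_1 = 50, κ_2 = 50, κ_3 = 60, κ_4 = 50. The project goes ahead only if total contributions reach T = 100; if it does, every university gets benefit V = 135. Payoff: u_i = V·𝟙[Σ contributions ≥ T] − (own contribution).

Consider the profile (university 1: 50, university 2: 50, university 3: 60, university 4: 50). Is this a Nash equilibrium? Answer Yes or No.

No

Total = 210 ≥ 100: provided.
University 1 (pledges 50, payoff 85): dropping to 0 → total 160, payoff 135. Profitable deviation.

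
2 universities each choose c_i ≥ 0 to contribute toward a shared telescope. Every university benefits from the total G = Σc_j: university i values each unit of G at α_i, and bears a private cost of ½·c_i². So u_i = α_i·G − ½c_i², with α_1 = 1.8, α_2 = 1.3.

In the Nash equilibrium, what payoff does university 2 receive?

3.185

University i's FOC: ∂u_i/∂c_i = α_i − c_i = 0, so c_i* = α_i.
NE contributions = (1.8, 1.3); G = 3.1.
u_2 = α_2·G − ½·(c_2)² = 1.3·3.1 − ½·1.3² = 3.185.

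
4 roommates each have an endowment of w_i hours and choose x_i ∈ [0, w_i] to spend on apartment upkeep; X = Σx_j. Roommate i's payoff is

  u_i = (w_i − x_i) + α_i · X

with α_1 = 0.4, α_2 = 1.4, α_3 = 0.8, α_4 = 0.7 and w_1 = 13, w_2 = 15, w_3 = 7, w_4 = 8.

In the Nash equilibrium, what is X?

15

∂u_i/∂x_i = α_i − 1, so roommate i contributes w_i if α_i > 1, else 0.
α_i > 1 for i ∈ {2}; NE contributions (0, 15, 0, 0), X = 15.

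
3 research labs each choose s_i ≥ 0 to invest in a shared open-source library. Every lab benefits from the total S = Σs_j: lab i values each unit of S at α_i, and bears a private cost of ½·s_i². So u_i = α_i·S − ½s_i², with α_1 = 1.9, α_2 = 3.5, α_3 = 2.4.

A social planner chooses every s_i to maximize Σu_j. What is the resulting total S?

23.4

Planner FOC: ∂(Σu_j)/∂s_i = (Σα_j) − s_i = 0, so s_i^SO = Σα_j = 7.8 for every i; S^SO = 23.4.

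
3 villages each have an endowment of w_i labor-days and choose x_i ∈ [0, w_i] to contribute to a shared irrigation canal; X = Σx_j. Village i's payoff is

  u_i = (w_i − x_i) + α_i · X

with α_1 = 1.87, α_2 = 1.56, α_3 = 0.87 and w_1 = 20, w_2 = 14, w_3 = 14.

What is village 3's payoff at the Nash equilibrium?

∂u_i/∂x_i = α_i − 1, so village i contributes w_i if α_i > 1, else 0.
α_i > 1 for i ∈ {1, 2}; NE contributions (20, 14, 0), X = 34.
u_3 = (14 − 0) + 0.87·34 = 43.58.

43.58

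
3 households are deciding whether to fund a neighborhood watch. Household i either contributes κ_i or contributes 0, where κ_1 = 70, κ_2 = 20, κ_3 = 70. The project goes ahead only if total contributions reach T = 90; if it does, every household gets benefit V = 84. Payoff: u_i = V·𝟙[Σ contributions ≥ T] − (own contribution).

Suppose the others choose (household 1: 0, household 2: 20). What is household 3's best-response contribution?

70

Others' total = 20. Contributing 70 brings total to 90 ≥ 90: gain V − κ_3 = 14.
Best response: 70.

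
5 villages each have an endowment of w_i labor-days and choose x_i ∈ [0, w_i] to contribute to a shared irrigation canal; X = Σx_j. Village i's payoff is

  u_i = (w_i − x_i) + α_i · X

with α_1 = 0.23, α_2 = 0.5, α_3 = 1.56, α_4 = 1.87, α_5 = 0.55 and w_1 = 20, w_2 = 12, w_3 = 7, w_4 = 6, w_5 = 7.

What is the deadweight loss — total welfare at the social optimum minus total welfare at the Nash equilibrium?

144.69

∂u_i/∂x_i = α_i − 1, so village i contributes w_i if α_i > 1, else 0.
α_i > 1 for i ∈ {3, 4}; NE contributions (0, 0, 7, 6, 0), X = 13.
W^NE = Σw_i − X^NE + (Σα_i)·X^NE = 52 + 3.71·13 = 100.23.
Planner: ∂(Σu_j)/∂x_i = Σα_j − 1 = 3.71 > 0, so everyone contributes w_i; X^SO = 52, W^SO = 52 + 3.71·52 = 244.92.
Deadweight loss = 144.69.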